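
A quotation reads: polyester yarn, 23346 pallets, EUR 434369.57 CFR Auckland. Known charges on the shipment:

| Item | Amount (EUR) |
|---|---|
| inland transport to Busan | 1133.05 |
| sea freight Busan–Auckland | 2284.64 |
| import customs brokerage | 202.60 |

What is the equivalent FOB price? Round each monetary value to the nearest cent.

Not relevant to the conversion: inland to port — on the seller under both CFR and FOB; already in the CFR price and stays in the FOB price. brokerage — on the buyer under both terms; not part of either seller's price.
From CFR to FOB, the seller no longer bears: freight.
FOB price = 434369.57 − 2284.64 = 432084.93

FOB price: EUR 432084.93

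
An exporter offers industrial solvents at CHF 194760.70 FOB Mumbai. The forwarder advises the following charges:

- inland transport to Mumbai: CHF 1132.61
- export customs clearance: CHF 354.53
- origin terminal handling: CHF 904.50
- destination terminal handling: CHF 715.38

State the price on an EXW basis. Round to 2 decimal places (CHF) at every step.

EXW price: CHF 192369.06

Not relevant to the conversion: destination terminal — on the buyer under both terms; not part of either seller's price.
From FOB to EXW, the seller no longer bears: inland to port, export clearance, origin terminal.
EXW price = 194760.70 − 1132.61 − 354.53 − 904.50 = 192369.06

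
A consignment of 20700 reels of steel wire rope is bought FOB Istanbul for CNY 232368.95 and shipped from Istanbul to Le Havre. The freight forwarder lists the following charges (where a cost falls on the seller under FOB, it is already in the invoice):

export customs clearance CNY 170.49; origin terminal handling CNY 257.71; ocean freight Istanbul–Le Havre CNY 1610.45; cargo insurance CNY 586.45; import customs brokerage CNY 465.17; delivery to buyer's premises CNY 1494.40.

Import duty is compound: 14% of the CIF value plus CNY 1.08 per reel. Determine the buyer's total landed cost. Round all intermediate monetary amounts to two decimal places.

Total landed cost: CNY 291720.64

FOB: the seller bears costs until goods are on board at the origin port; the buyer bears freight, insurance and all costs thereafter.
Already in the invoice (seller's account under FOB): export clearance, origin terminal — exclude.
CIF value = FOB price + freight + insurance = 232368.95 + 1610.45 + 586.45 = 234565.85
Ad valorem component: 234565.85 × 14% = 32839.22
Specific component: 20700 × 1.08 = 22356.00
Import duty = 32839.22 + 22356.00 = 55195.22
Buyer bears: freight 1610.45 + insurance 586.45 + brokerage 465.17 + delivery 1494.40 + duty 55195.22 = 59351.69
Landed cost = invoice 232368.95 + 59351.69 = 291720.64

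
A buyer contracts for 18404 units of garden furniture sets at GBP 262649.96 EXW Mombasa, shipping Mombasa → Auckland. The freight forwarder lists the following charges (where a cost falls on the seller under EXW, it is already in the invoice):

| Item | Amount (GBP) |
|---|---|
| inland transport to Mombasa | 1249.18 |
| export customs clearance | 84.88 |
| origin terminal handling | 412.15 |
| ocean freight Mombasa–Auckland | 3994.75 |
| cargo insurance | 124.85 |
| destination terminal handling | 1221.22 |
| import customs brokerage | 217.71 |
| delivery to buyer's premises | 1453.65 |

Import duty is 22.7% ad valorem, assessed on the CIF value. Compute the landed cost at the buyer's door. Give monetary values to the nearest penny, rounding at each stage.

EXW: the seller makes goods available at their premises; the buyer bears all onward costs.
CIF value = EXW price + inland to port + export clearance + origin terminal + freight + insurance = 262649.96 + 1249.18 + 84.88 + 412.15 + 3994.75 + 124.85 = 268515.77
Import duty = 268515.77 × 22.7% = 60953.08
Buyer bears: inland to port 1249.18 + export clearance 84.88 + origin terminal 412.15 + freight 3994.75 + insurance 124.85 + destination terminal 1221.22 + brokerage 217.71 + delivery 1453.65 + duty 60953.08 = 69711.47
Landed cost = invoice 262649.96 + 69711.47 = 332361.43

Total landed cost: GBP 332361.43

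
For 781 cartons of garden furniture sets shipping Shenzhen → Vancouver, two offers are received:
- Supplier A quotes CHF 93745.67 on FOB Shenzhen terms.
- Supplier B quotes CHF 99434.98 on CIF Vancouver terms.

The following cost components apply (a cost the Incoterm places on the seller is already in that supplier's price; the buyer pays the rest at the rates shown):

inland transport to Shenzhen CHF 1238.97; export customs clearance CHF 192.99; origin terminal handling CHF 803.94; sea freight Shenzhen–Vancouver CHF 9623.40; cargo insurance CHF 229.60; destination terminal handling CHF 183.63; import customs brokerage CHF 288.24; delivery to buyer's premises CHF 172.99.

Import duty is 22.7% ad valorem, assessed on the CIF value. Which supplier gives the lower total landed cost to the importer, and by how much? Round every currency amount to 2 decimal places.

Supplier A (FOB):
CIF value = FOB price + freight + insurance = 93745.67 + 9623.40 + 229.60 = 103598.67
Import duty = 103598.67 × 22.7% = 23516.90
Buyer bears (A): 9623.40 + 229.60 + 183.63 + 288.24 + 172.99 = 10497.86
Landed cost (A) = invoice 93745.67 + 10497.86 + duty 23516.90 = 127760.43
Supplier B (CIF):
The CIF price already equals the CIF value: 99434.98
Import duty = 99434.98 × 22.7% = 22571.74
Buyer bears (B): 183.63 + 288.24 + 172.99 = 644.86
Landed cost (B) = invoice 99434.98 + 644.86 + duty 22571.74 = 122651.58
Difference = |127760.43 − 122651.58| = 5108.85

Supplier B is cheaper by CHF 5108.85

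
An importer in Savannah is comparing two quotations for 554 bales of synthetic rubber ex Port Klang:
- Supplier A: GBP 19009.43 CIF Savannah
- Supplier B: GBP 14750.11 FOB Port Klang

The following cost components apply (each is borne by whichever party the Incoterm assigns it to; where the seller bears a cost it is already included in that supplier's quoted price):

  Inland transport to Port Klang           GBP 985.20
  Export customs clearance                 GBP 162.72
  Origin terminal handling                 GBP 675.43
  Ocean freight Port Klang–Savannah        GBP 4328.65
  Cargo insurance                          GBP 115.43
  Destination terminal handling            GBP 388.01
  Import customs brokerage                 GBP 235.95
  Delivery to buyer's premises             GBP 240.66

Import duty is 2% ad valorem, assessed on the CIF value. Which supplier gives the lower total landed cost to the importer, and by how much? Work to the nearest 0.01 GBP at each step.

Supplier A (CIF):
The CIF price already equals the CIF value: 19009.43
Import duty = 19009.43 × 2% = 380.19
Buyer bears (A): 388.01 + 235.95 + 240.66 = 864.62
Landed cost (A) = invoice 19009.43 + 864.62 + duty 380.19 = 20254.24
Supplier B (FOB):
CIF value = FOB price + freight + insurance = 14750.11 + 4328.65 + 115.43 = 19194.19
Import duty = 19194.19 × 2% = 383.88
Buyer bears (B): 4328.65 + 115.43 + 388.01 + 235.95 + 240.66 = 5308.70
Landed cost (B) = invoice 14750.11 + 5308.70 + duty 383.88 = 20442.69
Difference = |20254.24 − 20442.69| = 188.45

Supplier A is cheaper by GBP 188.45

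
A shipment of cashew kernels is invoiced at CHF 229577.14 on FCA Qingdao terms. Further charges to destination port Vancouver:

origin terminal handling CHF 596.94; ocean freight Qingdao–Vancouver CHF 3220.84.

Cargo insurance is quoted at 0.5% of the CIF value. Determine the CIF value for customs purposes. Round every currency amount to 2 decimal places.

CIF value: CHF 234567.76

Let C be the CIF value. C = FCA price + pre-shipment costs + freight + 0.5% × C
C − 0.5% × C = 229577.14 + 596.94 + 3220.84
0.995 × C = 233394.92
C = 233394.92 / 0.995 = 234567.76
Insurance premium = 0.5% × 234567.76 = 1172.84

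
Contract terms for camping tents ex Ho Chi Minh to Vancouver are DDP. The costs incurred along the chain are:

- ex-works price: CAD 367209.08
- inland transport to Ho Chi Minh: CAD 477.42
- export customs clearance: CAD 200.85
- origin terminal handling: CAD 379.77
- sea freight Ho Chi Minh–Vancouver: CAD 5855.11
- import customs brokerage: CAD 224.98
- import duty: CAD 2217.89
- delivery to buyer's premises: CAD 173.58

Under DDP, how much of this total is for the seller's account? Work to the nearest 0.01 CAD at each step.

Seller's account: CAD 376738.68

DDP: the seller bears all costs including import duty.
Seller's account: goods 367209.08 + inland to port 477.42 + export clearance 200.85 + origin terminal 379.77 + freight 5855.11 + brokerage 224.98 + duty 2217.89 + delivery 173.58 = 376738.68
Buyer's account: 0.00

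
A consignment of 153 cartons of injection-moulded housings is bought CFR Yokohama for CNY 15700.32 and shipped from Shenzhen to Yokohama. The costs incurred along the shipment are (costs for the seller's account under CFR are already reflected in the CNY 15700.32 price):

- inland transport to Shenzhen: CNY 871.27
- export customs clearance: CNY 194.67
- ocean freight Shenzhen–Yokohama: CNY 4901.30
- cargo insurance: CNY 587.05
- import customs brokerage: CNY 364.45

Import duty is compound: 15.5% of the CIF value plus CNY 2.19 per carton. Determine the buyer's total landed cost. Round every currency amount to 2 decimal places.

Total landed cost: CNY 19511.43

CFR: the seller pays costs through ocean freight to the destination port, but not insurance.
Already in the invoice (seller's account under CFR): inland to port, export clearance, freight — exclude.
CIF value = CFR price + insurance = 15700.32 + 587.05 = 16287.37
Ad valorem component: 16287.37 × 15.5% = 2524.54
Specific component: 153 × 2.19 = 335.07
Import duty = 2524.54 + 335.07 = 2859.61
Buyer bears: insurance 587.05 + brokerage 364.45 + duty 2859.61 = 3811.11
Landed cost = invoice 15700.32 + 3811.11 = 19511.43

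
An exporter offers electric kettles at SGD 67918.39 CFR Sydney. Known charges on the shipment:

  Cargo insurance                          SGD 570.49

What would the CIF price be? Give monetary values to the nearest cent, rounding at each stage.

CIF price: SGD 68488.88

From CFR to CIF, the seller additionally bears: insurance.
CIF price = 67918.39 + 570.49 = 68488.88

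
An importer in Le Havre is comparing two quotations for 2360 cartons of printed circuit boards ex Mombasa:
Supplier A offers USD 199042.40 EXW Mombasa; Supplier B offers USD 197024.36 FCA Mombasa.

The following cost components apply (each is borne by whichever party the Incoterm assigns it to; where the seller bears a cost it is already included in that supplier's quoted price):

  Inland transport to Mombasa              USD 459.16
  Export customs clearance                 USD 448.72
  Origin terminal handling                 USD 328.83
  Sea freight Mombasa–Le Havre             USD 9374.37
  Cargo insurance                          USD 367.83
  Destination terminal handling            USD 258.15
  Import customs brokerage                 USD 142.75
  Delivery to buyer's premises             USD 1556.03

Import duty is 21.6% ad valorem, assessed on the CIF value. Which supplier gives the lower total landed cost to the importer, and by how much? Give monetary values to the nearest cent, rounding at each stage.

Supplier B is cheaper by USD 3557.92

Supplier A (EXW):
CIF value = EXW price + inland to port + export clearance + origin terminal + freight + insurance = 199042.40 + 459.16 + 448.72 + 328.83 + 9374.37 + 367.83 = 210021.31
Import duty = 210021.31 × 21.6% = 45364.60
Buyer bears (A): 459.16 + 448.72 + 328.83 + 9374.37 + 367.83 + 258.15 + 142.75 + 1556.03 = 12935.84
Landed cost (A) = invoice 199042.40 + 12935.84 + duty 45364.60 = 257342.84
Supplier B (FCA):
CIF value = FCA price + origin terminal + freight + insurance = 197024.36 + 328.83 + 9374.37 + 367.83 = 207095.39
Import duty = 207095.39 × 21.6% = 44732.60
Buyer bears (B): 328.83 + 9374.37 + 367.83 + 258.15 + 142.75 + 1556.03 = 12027.96
Landed cost (B) = invoice 197024.36 + 12027.96 + duty 44732.60 = 253784.92
Difference = |257342.84 − 253784.92| = 3557.92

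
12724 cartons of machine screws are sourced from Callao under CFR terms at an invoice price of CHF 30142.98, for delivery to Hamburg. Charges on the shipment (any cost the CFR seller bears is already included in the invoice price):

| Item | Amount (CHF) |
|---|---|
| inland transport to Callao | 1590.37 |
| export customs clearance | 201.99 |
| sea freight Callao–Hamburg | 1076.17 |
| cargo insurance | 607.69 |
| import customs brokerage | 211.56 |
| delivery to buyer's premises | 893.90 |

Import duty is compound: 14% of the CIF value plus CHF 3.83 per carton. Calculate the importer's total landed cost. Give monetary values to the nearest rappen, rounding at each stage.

Total landed cost: CHF 84894.14

CFR: the seller pays costs through ocean freight to the destination port, but not insurance.
Already in the invoice (seller's account under CFR): inland to port, export clearance, freight — exclude.
CIF value = CFR price + insurance = 30142.98 + 607.69 = 30750.67
Ad valorem component: 30750.67 × 14% = 4305.09
Specific component: 12724 × 3.83 = 48732.92
Import duty = 4305.09 + 48732.92 = 53038.01
Buyer bears: insurance 607.69 + brokerage 211.56 + delivery 893.90 + duty 53038.01 = 54751.16
Landed cost = invoice 30142.98 + 54751.16 = 84894.14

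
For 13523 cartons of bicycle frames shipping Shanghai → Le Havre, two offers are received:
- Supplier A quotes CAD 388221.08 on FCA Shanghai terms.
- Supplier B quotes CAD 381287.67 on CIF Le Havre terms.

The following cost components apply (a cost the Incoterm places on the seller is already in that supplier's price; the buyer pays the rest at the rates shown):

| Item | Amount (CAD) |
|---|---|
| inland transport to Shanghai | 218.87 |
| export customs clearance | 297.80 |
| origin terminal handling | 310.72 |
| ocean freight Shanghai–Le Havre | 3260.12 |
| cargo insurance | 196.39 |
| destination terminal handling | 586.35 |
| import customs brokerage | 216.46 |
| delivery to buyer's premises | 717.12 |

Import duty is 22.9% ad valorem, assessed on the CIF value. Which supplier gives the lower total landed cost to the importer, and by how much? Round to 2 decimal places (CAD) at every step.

Supplier A (FCA):
CIF value = FCA price + origin terminal + freight + insurance = 388221.08 + 310.72 + 3260.12 + 196.39 = 391988.31
Import duty = 391988.31 × 22.9% = 89765.32
Buyer bears (A): 310.72 + 3260.12 + 196.39 + 586.35 + 216.46 + 717.12 = 5287.16
Landed cost (A) = invoice 388221.08 + 5287.16 + duty 89765.32 = 483273.56
Supplier B (CIF):
The CIF price already equals the CIF value: 381287.67
Import duty = 381287.67 × 22.9% = 87314.88
Buyer bears (B): 586.35 + 216.46 + 717.12 = 1519.93
Landed cost (B) = invoice 381287.67 + 1519.93 + duty 87314.88 = 470122.48
Difference = |483273.56 − 470122.48| = 13151.08

Supplier B is cheaper by CAD 13151.08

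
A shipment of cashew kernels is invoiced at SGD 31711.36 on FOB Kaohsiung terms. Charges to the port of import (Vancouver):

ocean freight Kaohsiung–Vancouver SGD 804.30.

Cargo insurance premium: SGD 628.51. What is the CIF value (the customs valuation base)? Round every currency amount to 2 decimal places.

CIF = FOB price + freight + insurance
CIF = 31711.36 + 804.30 + 628.51 = 33144.17

CIF value: SGD 33144.17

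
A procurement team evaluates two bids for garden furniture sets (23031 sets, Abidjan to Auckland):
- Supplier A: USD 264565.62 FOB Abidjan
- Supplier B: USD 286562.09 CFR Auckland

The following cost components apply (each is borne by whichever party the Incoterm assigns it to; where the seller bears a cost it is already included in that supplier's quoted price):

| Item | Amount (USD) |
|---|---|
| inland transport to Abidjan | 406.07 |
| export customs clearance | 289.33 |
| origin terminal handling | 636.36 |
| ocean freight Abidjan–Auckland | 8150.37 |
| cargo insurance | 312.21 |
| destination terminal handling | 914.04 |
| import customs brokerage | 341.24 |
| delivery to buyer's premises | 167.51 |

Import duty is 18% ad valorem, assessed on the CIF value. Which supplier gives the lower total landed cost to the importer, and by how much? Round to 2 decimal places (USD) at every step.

Supplier A is cheaper by USD 16338.39

Supplier A (FOB):
CIF value = FOB price + freight + insurance = 264565.62 + 8150.37 + 312.21 = 273028.20
Import duty = 273028.20 × 18% = 49145.08
Buyer bears (A): 8150.37 + 312.21 + 914.04 + 341.24 + 167.51 = 9885.37
Landed cost (A) = invoice 264565.62 + 9885.37 + duty 49145.08 = 323596.07
Supplier B (CFR):
CIF value = CFR price + insurance = 286562.09 + 312.21 = 286874.30
Import duty = 286874.30 × 18% = 51637.37
Buyer bears (B): 312.21 + 914.04 + 341.24 + 167.51 = 1735.00
Landed cost (B) = invoice 286562.09 + 1735.00 + duty 51637.37 = 339934.46
Difference = |323596.07 − 339934.46| = 16338.39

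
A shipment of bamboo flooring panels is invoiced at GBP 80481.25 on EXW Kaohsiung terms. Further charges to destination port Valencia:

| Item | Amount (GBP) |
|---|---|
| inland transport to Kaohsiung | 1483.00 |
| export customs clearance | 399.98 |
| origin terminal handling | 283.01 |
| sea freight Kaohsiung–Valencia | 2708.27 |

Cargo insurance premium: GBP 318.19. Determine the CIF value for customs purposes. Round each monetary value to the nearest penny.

CIF value: GBP 85673.70

CIF = EXW price + pre-shipment costs + freight + insurance
CIF = 80481.25 + 1483.00 + 399.98 + 283.01 + 2708.27 + 318.19 = 85673.70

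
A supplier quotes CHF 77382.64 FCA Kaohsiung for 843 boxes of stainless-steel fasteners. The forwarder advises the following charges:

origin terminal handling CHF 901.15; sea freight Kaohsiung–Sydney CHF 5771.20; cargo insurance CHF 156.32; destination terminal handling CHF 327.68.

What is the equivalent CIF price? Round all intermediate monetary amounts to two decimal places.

Not relevant to the conversion: destination terminal — on the buyer under both terms; not part of either seller's price.
From FCA to CIF, the seller additionally bears: origin terminal, freight, insurance.
CIF price = 77382.64 + 901.15 + 5771.20 + 156.32 = 84211.31

CIF price: CHF 84211.31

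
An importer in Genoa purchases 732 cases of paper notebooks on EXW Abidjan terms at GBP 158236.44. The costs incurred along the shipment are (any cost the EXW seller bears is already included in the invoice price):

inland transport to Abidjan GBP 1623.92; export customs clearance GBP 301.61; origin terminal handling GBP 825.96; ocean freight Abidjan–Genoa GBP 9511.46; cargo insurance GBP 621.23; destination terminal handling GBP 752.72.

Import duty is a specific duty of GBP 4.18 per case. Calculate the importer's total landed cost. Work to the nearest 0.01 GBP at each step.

EXW: the seller makes goods available at their premises; the buyer bears all onward costs.
CIF value = EXW price + inland to port + export clearance + origin terminal + freight + insurance = 158236.44 + 1623.92 + 301.61 + 825.96 + 9511.46 + 621.23 = 171120.62
Import duty = 732 × 4.18 = 3059.76
Buyer bears: inland to port 1623.92 + export clearance 301.61 + origin terminal 825.96 + freight 9511.46 + insurance 621.23 + destination terminal 752.72 + duty 3059.76 = 16696.66
Landed cost = invoice 158236.44 + 16696.66 = 174933.10

Total landed cost: GBP 174933.10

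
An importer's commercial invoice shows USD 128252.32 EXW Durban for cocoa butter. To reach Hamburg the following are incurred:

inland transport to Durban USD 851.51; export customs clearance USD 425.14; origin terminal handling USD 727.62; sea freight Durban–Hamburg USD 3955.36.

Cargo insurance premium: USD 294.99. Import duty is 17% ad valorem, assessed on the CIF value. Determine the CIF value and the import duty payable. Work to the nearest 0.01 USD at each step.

CIF = EXW price + pre-shipment costs + freight + insurance
CIF = 128252.32 + 851.51 + 425.14 + 727.62 + 3955.36 + 294.99 = 134506.94
Import duty = 134506.94 × 17% = 22866.18

CIF value: USD 134506.94; import duty: USD 22866.18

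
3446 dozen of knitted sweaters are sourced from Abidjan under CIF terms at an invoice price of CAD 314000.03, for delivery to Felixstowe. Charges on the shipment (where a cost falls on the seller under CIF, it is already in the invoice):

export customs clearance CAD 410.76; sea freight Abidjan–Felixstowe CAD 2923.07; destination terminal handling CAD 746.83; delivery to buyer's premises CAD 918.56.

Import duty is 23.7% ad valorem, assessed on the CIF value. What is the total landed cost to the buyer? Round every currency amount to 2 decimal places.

CIF: the seller pays costs through ocean freight and marine insurance to the destination port.
Already in the invoice (seller's account under CIF): export clearance, freight — exclude.
The CIF price already equals the CIF value: 314000.03
Import duty = 314000.03 × 23.7% = 74418.01
Buyer bears: destination terminal 746.83 + delivery 918.56 + duty 74418.01 = 76083.40
Landed cost = invoice 314000.03 + 76083.40 = 390083.43

Total landed cost: CAD 390083.43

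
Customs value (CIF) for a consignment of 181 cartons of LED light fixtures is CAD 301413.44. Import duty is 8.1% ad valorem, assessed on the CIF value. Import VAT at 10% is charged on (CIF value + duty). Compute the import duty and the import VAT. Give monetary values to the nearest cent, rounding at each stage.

Import duty: CAD 24414.49; import VAT: CAD 32582.79

Import duty = 301413.44 × 8.1% = 24414.49
VAT base = CIF + duty = 301413.44 + 24414.49 = 325827.93
Import VAT = 325827.93 × 10% = 32582.79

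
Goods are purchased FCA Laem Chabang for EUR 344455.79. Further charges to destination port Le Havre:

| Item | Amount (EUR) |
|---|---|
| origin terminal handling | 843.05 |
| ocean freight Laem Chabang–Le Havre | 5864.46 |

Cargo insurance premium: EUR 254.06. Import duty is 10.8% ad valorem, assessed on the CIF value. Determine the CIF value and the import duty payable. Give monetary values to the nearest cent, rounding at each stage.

CIF = FCA price + pre-shipment costs + freight + insurance
CIF = 344455.79 + 843.05 + 5864.46 + 254.06 = 351417.36
Import duty = 351417.36 × 10.8% = 37953.07

CIF value: EUR 351417.36; import duty: EUR 37953.07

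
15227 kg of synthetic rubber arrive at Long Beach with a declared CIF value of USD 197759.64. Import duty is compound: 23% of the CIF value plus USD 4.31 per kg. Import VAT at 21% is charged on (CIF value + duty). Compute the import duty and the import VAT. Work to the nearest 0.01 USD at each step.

Import duty: USD 111113.09; import VAT: USD 64863.27

Ad valorem component: 197759.64 × 23% = 45484.72
Specific component: 15227 × 4.31 = 65628.37
Import duty = 45484.72 + 65628.37 = 111113.09
VAT base = CIF + duty = 197759.64 + 111113.09 = 308872.73
Import VAT = 308872.73 × 21% = 64863.27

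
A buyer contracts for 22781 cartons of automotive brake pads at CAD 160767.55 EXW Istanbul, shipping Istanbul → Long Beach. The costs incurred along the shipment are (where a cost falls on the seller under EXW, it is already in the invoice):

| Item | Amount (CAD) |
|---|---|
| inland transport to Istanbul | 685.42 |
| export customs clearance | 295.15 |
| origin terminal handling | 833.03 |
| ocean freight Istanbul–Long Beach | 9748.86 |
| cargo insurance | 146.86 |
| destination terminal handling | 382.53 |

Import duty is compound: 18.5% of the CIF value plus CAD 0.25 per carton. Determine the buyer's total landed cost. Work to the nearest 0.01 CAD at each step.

EXW: the seller makes goods available at their premises; the buyer bears all onward costs.
CIF value = EXW price + inland to port + export clearance + origin terminal + freight + insurance = 160767.55 + 685.42 + 295.15 + 833.03 + 9748.86 + 146.86 = 172476.87
Ad valorem component: 172476.87 × 18.5% = 31908.22
Specific component: 22781 × 0.25 = 5695.25
Import duty = 31908.22 + 5695.25 = 37603.47
Buyer bears: inland to port 685.42 + export clearance 295.15 + origin terminal 833.03 + freight 9748.86 + insurance 146.86 + destination terminal 382.53 + duty 37603.47 = 49695.32
Landed cost = invoice 160767.55 + 49695.32 = 210462.87

Total landed cost: CAD 210462.87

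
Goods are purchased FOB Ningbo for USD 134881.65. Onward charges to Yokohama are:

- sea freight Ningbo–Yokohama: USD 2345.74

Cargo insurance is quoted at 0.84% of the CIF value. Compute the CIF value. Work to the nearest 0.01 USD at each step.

CIF value: USD 138389.86

Let C be the CIF value. C = FOB price + freight + 0.84% × C
C − 0.84% × C = 134881.65 + 2345.74
0.9916 × C = 137227.39
C = 137227.39 / 0.9916 = 138389.86
Insurance premium = 0.84% × 138389.86 = 1162.47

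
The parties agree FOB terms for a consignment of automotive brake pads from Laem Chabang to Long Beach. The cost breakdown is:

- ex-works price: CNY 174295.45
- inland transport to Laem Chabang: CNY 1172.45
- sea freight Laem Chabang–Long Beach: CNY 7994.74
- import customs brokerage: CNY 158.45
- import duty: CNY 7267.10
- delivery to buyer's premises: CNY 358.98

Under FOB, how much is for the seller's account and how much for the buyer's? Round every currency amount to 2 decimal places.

Seller: CNY 175467.90; buyer: CNY 15779.27

FOB: the seller bears costs until goods are on board at the origin port; the buyer bears freight, insurance and all costs thereafter.
Seller's account: goods 174295.45 + inland to port 1172.45 = 175467.90
Buyer's account: freight 7994.74 + brokerage 158.45 + duty 7267.10 + delivery 358.98 = 15779.27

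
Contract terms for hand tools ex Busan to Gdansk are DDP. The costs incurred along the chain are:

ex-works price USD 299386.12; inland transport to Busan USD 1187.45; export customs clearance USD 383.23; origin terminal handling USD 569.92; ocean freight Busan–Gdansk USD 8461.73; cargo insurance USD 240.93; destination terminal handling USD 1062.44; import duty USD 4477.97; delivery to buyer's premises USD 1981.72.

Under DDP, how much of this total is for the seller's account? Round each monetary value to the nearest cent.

Seller's account: USD 317751.51

DDP: the seller bears all costs including import duty.
Seller's account: goods 299386.12 + inland to port 1187.45 + export clearance 383.23 + origin terminal 569.92 + freight 8461.73 + insurance 240.93 + destination terminal 1062.44 + duty 4477.97 + delivery 1981.72 = 317751.51
Buyer's account: 0.00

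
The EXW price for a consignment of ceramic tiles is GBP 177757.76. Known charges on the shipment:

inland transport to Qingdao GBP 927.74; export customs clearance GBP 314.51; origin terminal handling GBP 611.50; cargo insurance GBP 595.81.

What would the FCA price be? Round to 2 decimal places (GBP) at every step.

Not relevant to the conversion: insurance, origin terminal — on the buyer under both terms; not part of either seller's price.
From EXW to FCA, the seller additionally bears: inland to port, export clearance.
FCA price = 177757.76 + 927.74 + 314.51 = 179000.01

FCA price: GBP 179000.01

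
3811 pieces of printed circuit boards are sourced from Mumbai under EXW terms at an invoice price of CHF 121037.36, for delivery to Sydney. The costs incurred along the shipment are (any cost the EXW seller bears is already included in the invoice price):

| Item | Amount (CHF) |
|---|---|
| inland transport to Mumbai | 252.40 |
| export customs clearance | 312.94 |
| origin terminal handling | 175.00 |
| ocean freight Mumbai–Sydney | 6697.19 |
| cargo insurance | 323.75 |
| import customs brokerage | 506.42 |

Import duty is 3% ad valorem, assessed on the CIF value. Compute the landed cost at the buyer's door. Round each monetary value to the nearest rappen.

Total landed cost: CHF 133169.02

EXW: the seller makes goods available at their premises; the buyer bears all onward costs.
CIF value = EXW price + inland to port + export clearance + origin terminal + freight + insurance = 121037.36 + 252.40 + 312.94 + 175.00 + 6697.19 + 323.75 = 128798.64
Import duty = 128798.64 × 3% = 3863.96
Buyer bears: inland to port 252.40 + export clearance 312.94 + origin terminal 175.00 + freight 6697.19 + insurance 323.75 + brokerage 506.42 + duty 3863.96 = 12131.66
Landed cost = invoice 121037.36 + 12131.66 = 133169.02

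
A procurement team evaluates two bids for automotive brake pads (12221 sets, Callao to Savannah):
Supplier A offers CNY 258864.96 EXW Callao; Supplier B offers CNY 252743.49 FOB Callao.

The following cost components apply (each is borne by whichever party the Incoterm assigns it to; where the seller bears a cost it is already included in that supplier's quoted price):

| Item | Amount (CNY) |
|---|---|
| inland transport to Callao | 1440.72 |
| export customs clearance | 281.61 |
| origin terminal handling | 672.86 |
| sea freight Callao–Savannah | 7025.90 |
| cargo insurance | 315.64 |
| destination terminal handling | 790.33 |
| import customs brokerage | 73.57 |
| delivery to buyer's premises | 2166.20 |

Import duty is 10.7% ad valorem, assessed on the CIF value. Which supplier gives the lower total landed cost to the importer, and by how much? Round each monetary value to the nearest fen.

Supplier B is cheaper by CNY 9427.94

Supplier A (EXW):
CIF value = EXW price + inland to port + export clearance + origin terminal + freight + insurance = 258864.96 + 1440.72 + 281.61 + 672.86 + 7025.90 + 315.64 = 268601.69
Import duty = 268601.69 × 10.7% = 28740.38
Buyer bears (A): 1440.72 + 281.61 + 672.86 + 7025.90 + 315.64 + 790.33 + 73.57 + 2166.20 = 12766.83
Landed cost (A) = invoice 258864.96 + 12766.83 + duty 28740.38 = 300372.17
Supplier B (FOB):
CIF value = FOB price + freight + insurance = 252743.49 + 7025.90 + 315.64 = 260085.03
Import duty = 260085.03 × 10.7% = 27829.10
Buyer bears (B): 7025.90 + 315.64 + 790.33 + 73.57 + 2166.20 = 10371.64
Landed cost (B) = invoice 252743.49 + 10371.64 + duty 27829.10 = 290944.23
Difference = |300372.17 − 290944.23| = 9427.94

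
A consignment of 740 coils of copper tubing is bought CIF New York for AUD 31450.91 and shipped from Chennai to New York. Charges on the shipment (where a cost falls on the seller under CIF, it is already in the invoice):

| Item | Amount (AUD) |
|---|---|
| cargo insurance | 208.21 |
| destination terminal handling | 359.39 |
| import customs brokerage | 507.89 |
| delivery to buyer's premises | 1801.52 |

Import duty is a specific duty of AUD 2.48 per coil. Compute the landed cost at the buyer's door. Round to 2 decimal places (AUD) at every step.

Total landed cost: AUD 35954.91

CIF: the seller pays costs through ocean freight and marine insurance to the destination port.
Already in the invoice (seller's account under CIF): insurance — exclude.
The CIF price already equals the CIF value: 31450.91
Import duty = 740 × 2.48 = 1835.20
Buyer bears: destination terminal 359.39 + brokerage 507.89 + delivery 1801.52 + duty 1835.20 = 4504.00
Landed cost = invoice 31450.91 + 4504.00 = 35954.91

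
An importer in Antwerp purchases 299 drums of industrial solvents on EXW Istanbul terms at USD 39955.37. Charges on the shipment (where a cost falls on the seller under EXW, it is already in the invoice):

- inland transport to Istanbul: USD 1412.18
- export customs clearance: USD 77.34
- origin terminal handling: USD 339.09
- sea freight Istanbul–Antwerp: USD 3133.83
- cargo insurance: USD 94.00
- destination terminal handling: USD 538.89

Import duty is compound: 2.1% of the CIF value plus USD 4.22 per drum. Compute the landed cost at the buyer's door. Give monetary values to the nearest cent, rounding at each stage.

Total landed cost: USD 47757.73

EXW: the seller makes goods available at their premises; the buyer bears all onward costs.
CIF value = EXW price + inland to port + export clearance + origin terminal + freight + insurance = 39955.37 + 1412.18 + 77.34 + 339.09 + 3133.83 + 94.00 = 45011.81
Ad valorem component: 45011.81 × 2.1% = 945.25
Specific component: 299 × 4.22 = 1261.78
Import duty = 945.25 + 1261.78 = 2207.03
Buyer bears: inland to port 1412.18 + export clearance 77.34 + origin terminal 339.09 + freight 3133.83 + insurance 94.00 + destination terminal 538.89 + duty 2207.03 = 7802.36
Landed cost = invoice 39955.37 + 7802.36 = 47757.73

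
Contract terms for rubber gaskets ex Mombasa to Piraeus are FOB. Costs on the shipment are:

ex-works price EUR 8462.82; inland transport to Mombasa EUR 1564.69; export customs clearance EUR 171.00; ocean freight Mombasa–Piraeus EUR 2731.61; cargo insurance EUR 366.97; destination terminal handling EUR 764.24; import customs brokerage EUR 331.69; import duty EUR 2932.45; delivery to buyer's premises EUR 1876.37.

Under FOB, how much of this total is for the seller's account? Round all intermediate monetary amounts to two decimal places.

FOB: the seller bears costs until goods are on board at the origin port; the buyer bears freight, insurance and all costs thereafter.
Seller's account: goods 8462.82 + inland to port 1564.69 + export clearance 171.00 = 10198.51
Buyer's account: freight 2731.61 + insurance 366.97 + destination terminal 764.24 + brokerage 331.69 + duty 2932.45 + delivery 1876.37 = 9003.33

Seller's account: EUR 10198.51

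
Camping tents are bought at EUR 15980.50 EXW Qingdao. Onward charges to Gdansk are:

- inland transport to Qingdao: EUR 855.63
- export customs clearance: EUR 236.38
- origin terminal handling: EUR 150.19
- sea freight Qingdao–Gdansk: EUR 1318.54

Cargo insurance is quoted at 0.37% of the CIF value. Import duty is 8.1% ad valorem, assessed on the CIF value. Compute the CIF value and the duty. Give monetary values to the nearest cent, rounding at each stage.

CIF value: EUR 18610.10; import duty: EUR 1507.42

Let C be the CIF value. C = EXW price + pre-shipment costs + freight + 0.37% × C
C − 0.37% × C = 15980.50 + 855.63 + 236.38 + 150.19 + 1318.54
0.9963 × C = 18541.24
C = 18541.24 / 0.9963 = 18610.10
Insurance premium = 0.37% × 18610.10 = 68.86
Import duty = 18610.10 × 8.1% = 1507.42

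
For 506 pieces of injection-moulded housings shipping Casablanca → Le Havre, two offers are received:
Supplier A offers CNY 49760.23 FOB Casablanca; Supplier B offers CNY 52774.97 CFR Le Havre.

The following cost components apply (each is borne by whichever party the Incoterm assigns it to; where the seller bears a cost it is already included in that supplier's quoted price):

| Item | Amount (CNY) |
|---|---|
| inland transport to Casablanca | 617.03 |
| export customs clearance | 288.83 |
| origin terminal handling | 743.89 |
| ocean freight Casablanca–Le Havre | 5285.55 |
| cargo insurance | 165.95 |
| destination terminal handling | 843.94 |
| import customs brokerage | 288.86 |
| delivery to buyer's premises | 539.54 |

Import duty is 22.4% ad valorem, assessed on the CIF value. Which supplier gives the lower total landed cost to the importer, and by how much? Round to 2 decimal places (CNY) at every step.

Supplier A (FOB):
CIF value = FOB price + freight + insurance = 49760.23 + 5285.55 + 165.95 = 55211.73
Import duty = 55211.73 × 22.4% = 12367.43
Buyer bears (A): 5285.55 + 165.95 + 843.94 + 288.86 + 539.54 = 7123.84
Landed cost (A) = invoice 49760.23 + 7123.84 + duty 12367.43 = 69251.50
Supplier B (CFR):
CIF value = CFR price + insurance = 52774.97 + 165.95 = 52940.92
Import duty = 52940.92 × 22.4% = 11858.77
Buyer bears (B): 165.95 + 843.94 + 288.86 + 539.54 = 1838.29
Landed cost (B) = invoice 52774.97 + 1838.29 + duty 11858.77 = 66472.03
Difference = |69251.50 − 66472.03| = 2779.47

Supplier B is cheaper by CNY 2779.47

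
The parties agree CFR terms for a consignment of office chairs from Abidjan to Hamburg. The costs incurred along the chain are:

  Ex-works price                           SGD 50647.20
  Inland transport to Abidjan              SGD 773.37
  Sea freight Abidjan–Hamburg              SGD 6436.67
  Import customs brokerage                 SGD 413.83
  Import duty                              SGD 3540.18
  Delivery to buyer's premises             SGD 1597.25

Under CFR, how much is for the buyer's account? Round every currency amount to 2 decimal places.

Buyer's account: SGD 5551.26

CFR: the seller pays costs through ocean freight to the destination port, but not insurance.
Seller's account: goods 50647.20 + inland to port 773.37 + freight 6436.67 = 57857.24
Buyer's account: brokerage 413.83 + duty 3540.18 + delivery 1597.25 = 5551.26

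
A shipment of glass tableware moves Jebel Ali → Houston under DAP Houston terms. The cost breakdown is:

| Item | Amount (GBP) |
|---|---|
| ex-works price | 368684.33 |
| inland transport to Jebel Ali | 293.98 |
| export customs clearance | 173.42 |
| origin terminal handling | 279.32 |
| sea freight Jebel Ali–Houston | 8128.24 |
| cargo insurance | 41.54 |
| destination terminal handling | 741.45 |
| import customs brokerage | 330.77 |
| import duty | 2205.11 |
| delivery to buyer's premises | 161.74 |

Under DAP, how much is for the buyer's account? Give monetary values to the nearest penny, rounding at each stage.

Buyer's account: GBP 2535.88

DAP: the seller bears all costs to the named destination except import duty and clearance.
Seller's account: goods 368684.33 + inland to port 293.98 + export clearance 173.42 + origin terminal 279.32 + freight 8128.24 + insurance 41.54 + destination terminal 741.45 + delivery 161.74 = 378504.02
Buyer's account: brokerage 330.77 + duty 2205.11 = 2535.88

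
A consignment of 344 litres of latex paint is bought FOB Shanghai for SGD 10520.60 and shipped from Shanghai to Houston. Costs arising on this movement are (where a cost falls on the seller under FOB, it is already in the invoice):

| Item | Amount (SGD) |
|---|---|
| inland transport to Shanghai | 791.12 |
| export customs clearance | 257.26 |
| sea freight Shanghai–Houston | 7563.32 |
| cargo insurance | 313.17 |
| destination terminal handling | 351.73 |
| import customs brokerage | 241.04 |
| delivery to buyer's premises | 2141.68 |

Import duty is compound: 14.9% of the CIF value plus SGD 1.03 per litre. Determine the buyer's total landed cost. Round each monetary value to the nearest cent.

Total landed cost: SGD 24227.03

FOB: the seller bears costs until goods are on board at the origin port; the buyer bears freight, insurance and all costs thereafter.
Already in the invoice (seller's account under FOB): inland to port, export clearance — exclude.
CIF value = FOB price + freight + insurance = 10520.60 + 7563.32 + 313.17 = 18397.09
Ad valorem component: 18397.09 × 14.9% = 2741.17
Specific component: 344 × 1.03 = 354.32
Import duty = 2741.17 + 354.32 = 3095.49
Buyer bears: freight 7563.32 + insurance 313.17 + destination terminal 351.73 + brokerage 241.04 + delivery 2141.68 + duty 3095.49 = 13706.43
Landed cost = invoice 10520.60 + 13706.43 = 24227.03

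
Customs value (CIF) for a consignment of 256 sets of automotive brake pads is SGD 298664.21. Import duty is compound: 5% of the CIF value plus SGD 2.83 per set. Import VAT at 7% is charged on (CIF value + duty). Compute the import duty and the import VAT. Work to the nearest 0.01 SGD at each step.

Import duty: SGD 15657.69; import VAT: SGD 22002.53

Ad valorem component: 298664.21 × 5% = 14933.21
Specific component: 256 × 2.83 = 724.48
Import duty = 14933.21 + 724.48 = 15657.69
VAT base = CIF + duty = 298664.21 + 15657.69 = 314321.90
Import VAT = 314321.90 × 7% = 22002.53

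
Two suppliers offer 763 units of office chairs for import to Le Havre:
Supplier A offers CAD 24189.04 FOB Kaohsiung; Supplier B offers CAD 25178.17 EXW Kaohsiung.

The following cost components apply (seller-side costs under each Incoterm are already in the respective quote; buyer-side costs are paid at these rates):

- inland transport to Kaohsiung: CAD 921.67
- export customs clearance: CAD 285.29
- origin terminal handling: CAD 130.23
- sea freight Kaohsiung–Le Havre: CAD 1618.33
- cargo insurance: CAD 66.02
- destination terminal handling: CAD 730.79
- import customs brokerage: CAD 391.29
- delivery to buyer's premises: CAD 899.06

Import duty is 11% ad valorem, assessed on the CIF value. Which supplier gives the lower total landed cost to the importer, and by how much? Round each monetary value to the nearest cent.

Supplier A is cheaper by CAD 2582.22

Supplier A (FOB):
CIF value = FOB price + freight + insurance = 24189.04 + 1618.33 + 66.02 = 25873.39
Import duty = 25873.39 × 11% = 2846.07
Buyer bears (A): 1618.33 + 66.02 + 730.79 + 391.29 + 899.06 = 3705.49
Landed cost (A) = invoice 24189.04 + 3705.49 + duty 2846.07 = 30740.60
Supplier B (EXW):
CIF value = EXW price + inland to port + export clearance + origin terminal + freight + insurance = 25178.17 + 921.67 + 285.29 + 130.23 + 1618.33 + 66.02 = 28199.71
Import duty = 28199.71 × 11% = 3101.97
Buyer bears (B): 921.67 + 285.29 + 130.23 + 1618.33 + 66.02 + 730.79 + 391.29 + 899.06 = 5042.68
Landed cost (B) = invoice 25178.17 + 5042.68 + duty 3101.97 = 33322.82
Difference = |30740.60 − 33322.82| = 2582.22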